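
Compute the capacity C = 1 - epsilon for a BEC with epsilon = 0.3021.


C = 1 - epsilon = 1 - 0.3021 = 0.6979

0.6979 bits


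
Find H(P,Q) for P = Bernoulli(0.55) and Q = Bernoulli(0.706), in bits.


H(P,Q) = -p*log2(q) - (1-p)*log2(1-q). -0.55*log2(0.706) = 0.276243; -0.45*log2(0.294) = 0.794750. H(P,Q) = 0.276243 + 0.794750 = 1.071

1.071 bits


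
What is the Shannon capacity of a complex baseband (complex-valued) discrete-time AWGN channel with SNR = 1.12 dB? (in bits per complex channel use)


SNR_linear = 10^(1.12/10) = 1.2942; C = log2(1 + SNR_linear) = log2(1 + 1.2942) = 1.198

1.198 bits/channel use


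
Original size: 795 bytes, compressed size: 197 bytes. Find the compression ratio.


Ratio = original / compressed = 795 / 197 = 4.0355

4.0355


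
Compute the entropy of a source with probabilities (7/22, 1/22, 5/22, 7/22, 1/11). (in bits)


H = -sum(p_i * log2(p_i)). Terms: -(7/22)*log2(7/22) = 0.525661; -(1/22)*log2(1/22) = 0.202701; -(5/22)*log2(5/22) = 0.485796; -(7/22)*log2(7/22) = 0.525661; -(1/11)*log2(1/11) = 0.314494. H = 0.525661 + 0.202701 + 0.485796 + 0.525661 + 0.314494 = 2.0543

2.0543 bits


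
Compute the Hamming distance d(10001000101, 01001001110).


Count differing positions: ^ ^ . . . . . ^ . ^ ^ = 5 differences

5


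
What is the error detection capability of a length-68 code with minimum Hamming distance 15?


Detection capability = d_min - 1 = 15 - 1 = 14

14 errors


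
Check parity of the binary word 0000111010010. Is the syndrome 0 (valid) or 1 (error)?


Syndrome = XOR of all bits = 0 XOR 0 XOR 0 XOR 0 XOR 1 XOR 1 XOR 1 XOR 0 XOR 1 XOR 0 XOR 0 XOR 1 XOR 0 = 1

1


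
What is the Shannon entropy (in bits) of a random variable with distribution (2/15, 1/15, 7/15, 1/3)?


H = -sum(p_i * log2(p_i)). Terms: -(2/15)*log2(2/15) = 0.387585; -(1/15)*log2(1/15) = 0.260459; -(7/15)*log2(7/15) = 0.513117; -(1/3)*log2(1/3) = 0.528321. H = 0.387585 + 0.260459 + 0.513117 + 0.528321 = 1.6895

1.6895 bits


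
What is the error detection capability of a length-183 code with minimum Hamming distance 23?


Detection capability = d_min - 1 = 23 - 1 = 22

22 errors


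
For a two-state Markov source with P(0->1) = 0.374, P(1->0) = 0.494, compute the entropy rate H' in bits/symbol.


Stationary distribution: pi_0 = p10/(p01+p10) = 0.5691, pi_1 = 0.4309. Entropy rate H' = pi_0*H(p01) + pi_1*H(p10) = 0.5691*0.9537 + 0.4309*0.9999 = 0.9736

0.9736 bits/symbol


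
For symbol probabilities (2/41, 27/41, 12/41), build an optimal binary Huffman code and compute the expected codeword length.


Huffman construction (repeatedly merge the two least-probable nodes; each merge adds 1 bit to every symbol beneath it): 2/41 + 12/41 = 14/41; 14/41 + 27/41 = 1. Resulting codeword lengths (in the order the probabilities were given): (2, 1, 2). L_avg = sum(p_i * l_i) = 2/41*2 + 27/41*1 + 12/41*2 = 55/41 = 1.3415

1.3415 bits


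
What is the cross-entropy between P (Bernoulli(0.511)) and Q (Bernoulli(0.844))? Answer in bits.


H(P,Q) = -p*log2(q) - (1-p)*log2(1-q). -0.511*log2(0.844) = 0.125034; -0.489*log2(0.156) = 1.310707. H(P,Q) = 0.125034 + 1.310707 = 1.4357

1.4357 bits


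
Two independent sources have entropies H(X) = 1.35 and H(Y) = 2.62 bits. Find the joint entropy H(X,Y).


For independent variables, H(X,Y) = H(X) + H(Y) = 1.35 + 2.62 = 3.97

3.97 bits


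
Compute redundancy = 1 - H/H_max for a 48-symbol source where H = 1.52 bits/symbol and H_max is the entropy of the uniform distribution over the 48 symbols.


H_max = log2(K) = log2(48) = 5.585 bits/symbol. Redundancy = 1 - H/H_max = 1 - 1.52/5.585 = 1 - 0.2722 = 0.7278

0.7278


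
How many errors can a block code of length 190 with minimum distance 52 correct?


Correction capability = floor((d-1)/2) = floor((52-1)/2) = 25

25 errors


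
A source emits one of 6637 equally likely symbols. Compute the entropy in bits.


H = log2(n) = log2(6637) = 12.6963

12.6963 bits


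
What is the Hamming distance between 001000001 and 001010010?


Count differing positions: . . . . ^ . . ^ ^ = 3 differences

3


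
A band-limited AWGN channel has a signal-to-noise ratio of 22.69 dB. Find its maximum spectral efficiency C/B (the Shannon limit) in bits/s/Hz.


SNR_linear = 10^(22.69/10) = 185.7804; C/B = log2(1 + SNR_linear) = log2(1 + 185.7804) = 7.5452

7.5452 bits/s/Hz


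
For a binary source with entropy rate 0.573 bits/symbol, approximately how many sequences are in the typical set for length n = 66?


log2|A_typical| = nH = 66 * 0.573 = 37.818, so |A_typical| ~ 2^37.818 = 2.423e+11

2.423e+11


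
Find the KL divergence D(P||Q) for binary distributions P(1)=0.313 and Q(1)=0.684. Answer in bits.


KL = p*log2(p/q) + (1-p)*log2((1-p)/(1-q)) = 0.313*log2(0.313/0.684) + 0.687*log2(0.687/0.316) = 0.4167

0.4167 bits


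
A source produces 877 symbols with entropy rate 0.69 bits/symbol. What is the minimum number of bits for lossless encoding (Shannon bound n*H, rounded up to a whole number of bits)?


Minimum bits >= n * H = 877 * 0.69 = 605.13, rounded up to a whole number of bits = 606

606 bits


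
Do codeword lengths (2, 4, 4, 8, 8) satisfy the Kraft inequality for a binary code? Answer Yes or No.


Kraft sum = sum(2^(-l_i)) = 0.3828, need <= 1. Result: satisfied (a binary prefix-free code with these lengths exists)

Yes


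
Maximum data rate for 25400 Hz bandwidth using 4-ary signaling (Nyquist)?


Rate = 2 * B * log2(M) = 2 * 25400 * 2.0 = 101600.0

101600.0 bps


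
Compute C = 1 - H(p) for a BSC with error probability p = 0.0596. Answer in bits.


H(p) = -p*log2(p) - (1-p)*log2(1-p) = -0.0596*log2(0.0596) - 0.9404*log2(0.9404) = 0.242485 + 0.083370 = 0.3259. C = 1 - H(p) = 1 - 0.3259 = 0.6741

0.6741 bits


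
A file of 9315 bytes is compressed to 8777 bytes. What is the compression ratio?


Ratio = original / compressed = 9315 / 8777 = 1.0613

1.0613


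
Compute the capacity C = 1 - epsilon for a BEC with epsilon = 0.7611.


C = 1 - epsilon = 1 - 0.7611 = 0.2389

0.2389 bits


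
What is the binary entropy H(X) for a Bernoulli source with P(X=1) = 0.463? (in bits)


H = -p*log2(p) - (1-p)*log2(1-p). -0.463*log2(0.463) = 0.514354; -0.537*log2(0.537) = 0.481692. H = 0.514354 + 0.481692 = 0.996

0.996 bits


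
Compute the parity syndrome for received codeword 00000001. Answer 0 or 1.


Syndrome = XOR of all bits = 0 XOR 0 XOR 0 XOR 0 XOR 0 XOR 0 XOR 0 XOR 1 = 1

1


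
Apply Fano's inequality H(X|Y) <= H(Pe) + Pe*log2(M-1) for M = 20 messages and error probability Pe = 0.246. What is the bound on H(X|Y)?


H(Pe) = -Pe*log2(Pe) - (1-Pe)*log2(1-Pe) = -0.246*log2(0.246) - 0.754*log2(0.754) = 0.497724 + 0.307152 = 0.8049. Pe*log2(M-1) = 0.246*log2(19) = 1.044990. Bound = H(Pe) + Pe*log2(M-1) = 0.497724 + 0.307152 + 1.044990 = 1.8499

1.8499 bits


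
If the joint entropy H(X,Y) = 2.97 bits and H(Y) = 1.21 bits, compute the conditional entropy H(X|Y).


H(X|Y) = H(X,Y) - H(Y) = 2.97 - 1.21 = 1.76

1.76 bits


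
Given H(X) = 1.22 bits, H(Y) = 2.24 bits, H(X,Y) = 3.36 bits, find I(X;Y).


I(X;Y) = H(X) + H(Y) - H(X,Y) = 1.22 + 2.24 - 3.36 = 0.1

0.1 bits


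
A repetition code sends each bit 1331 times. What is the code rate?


Rate = k/n = 1/1331

1/1331


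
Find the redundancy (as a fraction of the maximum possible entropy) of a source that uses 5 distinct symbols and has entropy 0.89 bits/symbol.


H_max = log2(K) = log2(5) = 2.3219 bits/symbol. Redundancy = 1 - H/H_max = 1 - 0.89/2.3219 = 1 - 0.3833 = 0.6167

0.6167


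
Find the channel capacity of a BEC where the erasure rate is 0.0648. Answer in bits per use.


C = 1 - epsilon = 1 - 0.0648 = 0.9352

0.9352 bits


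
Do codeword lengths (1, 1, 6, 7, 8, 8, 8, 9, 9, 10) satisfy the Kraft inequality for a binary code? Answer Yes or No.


Kraft sum = sum(2^(-l_i)) = 1.04, need <= 1. Result: violated (a binary prefix-free code with these lengths cannot exist)

No


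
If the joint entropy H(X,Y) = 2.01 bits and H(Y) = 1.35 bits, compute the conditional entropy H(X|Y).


H(X|Y) = H(X,Y) - H(Y) = 2.01 - 1.35 = 0.66

0.66 bits


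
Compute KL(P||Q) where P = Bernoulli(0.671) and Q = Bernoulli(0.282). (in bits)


KL = p*log2(p/q) + (1-p)*log2((1-p)/(1-q)) = 0.671*log2(0.671/0.282) + 0.329*log2(0.329/0.718) = 0.4687

0.4687 bits


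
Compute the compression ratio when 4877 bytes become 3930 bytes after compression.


Ratio = original / compressed = 4877 / 3930 = 1.241

1.241


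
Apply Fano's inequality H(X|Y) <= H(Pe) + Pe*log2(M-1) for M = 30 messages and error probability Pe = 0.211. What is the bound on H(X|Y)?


H(Pe) = -Pe*log2(Pe) - (1-Pe)*log2(1-Pe) = -0.211*log2(0.211) - 0.789*log2(0.789) = 0.473629 + 0.269761 = 0.7434. Pe*log2(M-1) = 0.211*log2(29) = 1.025034. Bound = H(Pe) + Pe*log2(M-1) = 0.473629 + 0.269761 + 1.025034 = 1.7684

1.7684 bits


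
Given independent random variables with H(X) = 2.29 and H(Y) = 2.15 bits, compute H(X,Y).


For independent variables, H(X,Y) = H(X) + H(Y) = 2.29 + 2.15 = 4.44

4.44 bits


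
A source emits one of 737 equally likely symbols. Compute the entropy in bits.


H = log2(n) = log2(737) = 9.5255

9.5255 bits


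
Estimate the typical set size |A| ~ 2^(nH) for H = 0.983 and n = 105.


log2|A_typical| = nH = 105 * 0.983 = 103.215, so |A_typical| ~ 2^103.215 = 1.177e+31

1.177e+31


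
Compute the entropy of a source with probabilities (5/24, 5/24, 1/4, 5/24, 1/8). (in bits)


H = -sum(p_i * log2(p_i)). Terms: -(5/24)*log2(5/24) = 0.471466; -(5/24)*log2(5/24) = 0.471466; -(1/4)*log2(1/4) = 0.500000; -(5/24)*log2(5/24) = 0.471466; -(1/8)*log2(1/8) = 0.375000. H = 0.471466 + 0.471466 + 0.500000 + 0.471466 + 0.375000 = 2.2894

2.2894 bits


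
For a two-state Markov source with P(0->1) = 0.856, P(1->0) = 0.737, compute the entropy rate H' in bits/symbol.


Stationary distribution: pi_0 = p10/(p01+p10) = 0.4626, pi_1 = 0.5374. Entropy rate H' = pi_0*H(p01) + pi_1*H(p10) = 0.4626*0.5946 + 0.5374*0.8312 = 0.7218

0.7218 bits/symbol


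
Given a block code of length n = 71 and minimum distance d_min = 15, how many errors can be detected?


Detection capability = d_min - 1 = 15 - 1 = 14

14 errors


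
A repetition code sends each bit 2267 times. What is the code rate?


Rate = k/n = 1/2267

1/2267


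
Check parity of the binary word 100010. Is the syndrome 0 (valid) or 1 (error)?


Syndrome = XOR of all bits = 1 XOR 0 XOR 0 XOR 0 XOR 1 XOR 0 = 0

0


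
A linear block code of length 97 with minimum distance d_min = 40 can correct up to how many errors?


Correction capability = floor((d-1)/2) = floor((40-1)/2) = 19

19 errors


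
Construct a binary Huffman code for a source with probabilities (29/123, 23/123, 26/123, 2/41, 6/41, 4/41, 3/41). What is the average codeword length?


Huffman construction (repeatedly merge the two least-probable nodes; each merge adds 1 bit to every symbol beneath it): 2/41 + 3/41 = 5/41; 4/41 + 5/41 = 9/41; 6/41 + 23/123 = 1/3; 26/123 + 9/41 = 53/123; 29/123 + 1/3 = 70/123; 53/123 + 70/123 = 1. Resulting codeword lengths (in the order the probabilities were given): (2, 3, 2, 4, 3, 3, 4). L_avg = sum(p_i * l_i) = 29/123*2 + 23/123*3 + 26/123*2 + 2/41*4 + 6/41*3 + 4/41*3 + 3/41*4 = 329/123 = 2.6748

2.6748 bits


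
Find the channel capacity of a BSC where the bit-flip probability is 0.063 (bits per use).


H(p) = -p*log2(p) - (1-p)*log2(1-p) = -0.063*log2(0.063) - 0.937*log2(0.937) = 0.251276 + 0.087965 = 0.3392. C = 1 - H(p) = 1 - 0.3392 = 0.6608

0.6608 bits


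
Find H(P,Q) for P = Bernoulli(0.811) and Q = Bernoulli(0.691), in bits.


H(P,Q) = -p*log2(q) - (1-p)*log2(1-q). -0.811*log2(0.691) = 0.432460; -0.189*log2(0.309) = 0.320227. H(P,Q) = 0.432460 + 0.320227 = 0.7527

0.7527 bits


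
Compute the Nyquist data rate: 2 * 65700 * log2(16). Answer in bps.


Rate = 2 * B * log2(M) = 2 * 65700 * 4.0 = 525600.0

525600.0 bps


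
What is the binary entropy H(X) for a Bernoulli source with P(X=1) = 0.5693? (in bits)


H = -p*log2(p) - (1-p)*log2(1-p). -0.5693*log2(0.5693) = 0.462692; -0.4307*log2(0.4307) = 0.523406. H = 0.462692 + 0.523406 = 0.9861

0.9861 bits


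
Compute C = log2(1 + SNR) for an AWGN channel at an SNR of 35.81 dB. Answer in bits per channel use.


SNR_linear = 10^(35.81/10) = 3810.6582; C = log2(1 + SNR_linear) = log2(1 + 3810.6582) = 11.8962

11.8962 bits/channel use


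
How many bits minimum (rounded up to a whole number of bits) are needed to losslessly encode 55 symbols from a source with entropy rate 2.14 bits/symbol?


Minimum bits >= n * H = 55 * 2.14 = 117.7, rounded up to a whole number of bits = 118

118 bits


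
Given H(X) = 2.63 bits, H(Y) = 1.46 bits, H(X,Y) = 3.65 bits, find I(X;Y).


I(X;Y) = H(X) + H(Y) - H(X,Y) = 2.63 + 1.46 - 3.65 = 0.44

0.44 bits


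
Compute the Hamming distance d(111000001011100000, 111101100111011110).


Count differing positions: . . . ^ . ^ ^ . ^ ^ . . ^ ^ ^ ^ ^ . = 10 differences

10


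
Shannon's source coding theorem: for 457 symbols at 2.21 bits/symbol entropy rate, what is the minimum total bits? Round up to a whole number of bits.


Minimum bits >= n * H = 457 * 2.21 = 1009.97, rounded up to a whole number of bits = 1010

1010 bits


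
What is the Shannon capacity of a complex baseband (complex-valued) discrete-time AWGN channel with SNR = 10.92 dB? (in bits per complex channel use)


SNR_linear = 10^(10.92/10) = 12.3595; C = log2(1 + SNR_linear) = log2(1 + 12.3595) = 3.7398

3.7398 bits/channel use


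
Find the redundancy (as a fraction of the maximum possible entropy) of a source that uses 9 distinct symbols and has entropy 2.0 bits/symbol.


H_max = log2(K) = log2(9) = 3.1699 bits/symbol. Redundancy = 1 - H/H_max = 1 - 2.0/3.1699 = 1 - 0.6309 = 0.3691

0.3691


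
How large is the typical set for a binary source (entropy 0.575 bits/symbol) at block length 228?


log2|A_typical| = nH = 228 * 0.575 = 131.1, so |A_typical| ~ 2^131.1 = 2.918e+39

2.918e+39


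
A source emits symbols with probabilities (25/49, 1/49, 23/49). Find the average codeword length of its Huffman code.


Huffman construction (repeatedly merge the two least-probable nodes; each merge adds 1 bit to every symbol beneath it): 1/49 + 23/49 = 24/49; 24/49 + 25/49 = 1. Resulting codeword lengths (in the order the probabilities were given): (1, 2, 2). L_avg = sum(p_i * l_i) = 25/49*1 + 1/49*2 + 23/49*2 = 73/49 = 1.4898

1.4898 bits


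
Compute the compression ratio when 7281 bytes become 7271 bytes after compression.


Ratio = original / compressed = 7281 / 7271 = 1.0014

1.0014


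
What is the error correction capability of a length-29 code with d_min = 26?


Correction capability = floor((d-1)/2) = floor((26-1)/2) = 12

12 errors


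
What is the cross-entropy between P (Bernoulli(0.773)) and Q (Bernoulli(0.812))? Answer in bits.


H(P,Q) = -p*log2(q) - (1-p)*log2(1-q). -0.773*log2(0.812) = 0.232247; -0.227*log2(0.188) = 0.547341. H(P,Q) = 0.232247 + 0.547341 = 0.7796

0.7796 bits


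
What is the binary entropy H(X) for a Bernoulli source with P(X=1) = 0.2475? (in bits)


H = -p*log2(p) - (1-p)*log2(1-p). -0.2475*log2(0.2475) = 0.498589; -0.7525*log2(0.7525) = 0.308703. H = 0.498589 + 0.308703 = 0.8073

0.8073 bits


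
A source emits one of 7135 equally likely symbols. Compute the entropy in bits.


H = log2(n) = log2(7135) = 12.8007

12.8007 bits


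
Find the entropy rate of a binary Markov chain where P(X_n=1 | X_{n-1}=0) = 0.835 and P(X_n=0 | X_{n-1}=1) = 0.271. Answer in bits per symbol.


Stationary distribution: pi_0 = p10/(p01+p10) = 0.245, pi_1 = 0.755. Entropy rate H' = pi_0*H(p01) + pi_1*H(p10) = 0.245*0.6461 + 0.755*0.8429 = 0.7947

0.7947 bits/symbol


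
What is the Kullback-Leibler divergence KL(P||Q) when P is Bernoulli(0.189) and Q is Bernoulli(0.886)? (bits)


KL = p*log2(p/q) + (1-p)*log2((1-p)/(1-q)) = 0.189*log2(0.189/0.886) + 0.811*log2(0.811/0.114) = 1.8744

1.8744 bits


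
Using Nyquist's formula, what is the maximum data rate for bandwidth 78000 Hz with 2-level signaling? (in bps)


Rate = 2 * B * log2(M) = 2 * 78000 * 1.0 = 156000.0

156000.0 bps


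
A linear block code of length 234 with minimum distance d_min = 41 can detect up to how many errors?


Detection capability = d_min - 1 = 41 - 1 = 40

40 errors


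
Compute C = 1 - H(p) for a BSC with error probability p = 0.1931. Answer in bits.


H(p) = -p*log2(p) - (1-p)*log2(1-p) = -0.1931*log2(0.1931) - 0.8069*log2(0.8069) = 0.458145 + 0.249766 = 0.7079. C = 1 - H(p) = 1 - 0.7079 = 0.2921

0.2921 bits


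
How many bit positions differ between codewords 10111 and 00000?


Count differing positions: ^ . ^ ^ ^ = 4 differences

4


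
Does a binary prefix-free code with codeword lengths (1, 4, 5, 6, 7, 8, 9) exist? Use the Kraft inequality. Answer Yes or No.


Kraft sum = sum(2^(-l_i)) = 0.623, need <= 1. Result: satisfied (a binary prefix-free code with these lengths exists)

Yes


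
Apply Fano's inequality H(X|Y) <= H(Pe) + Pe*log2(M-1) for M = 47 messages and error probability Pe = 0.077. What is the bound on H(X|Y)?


H(Pe) = -Pe*log2(Pe) - (1-Pe)*log2(1-Pe) = -0.077*log2(0.077) - 0.923*log2(0.923) = 0.284823 + 0.106696 = 0.3915. Pe*log2(M-1) = 0.077*log2(46) = 0.425314. Bound = H(Pe) + Pe*log2(M-1) = 0.284823 + 0.106696 + 0.425314 = 0.8168

0.8168 bits


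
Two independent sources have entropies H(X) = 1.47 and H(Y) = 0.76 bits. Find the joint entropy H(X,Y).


For independent variables, H(X,Y) = H(X) + H(Y) = 1.47 + 0.76 = 2.23

2.23 bits


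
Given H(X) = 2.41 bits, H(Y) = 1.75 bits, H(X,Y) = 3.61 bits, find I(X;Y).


I(X;Y) = H(X) + H(Y) - H(X,Y) = 2.41 + 1.75 - 3.61 = 0.55

0.55 bits


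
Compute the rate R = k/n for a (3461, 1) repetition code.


Rate = k/n = 1/3461

1/3461


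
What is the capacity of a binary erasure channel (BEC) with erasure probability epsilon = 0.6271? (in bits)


C = 1 - epsilon = 1 - 0.6271 = 0.3729

0.3729 bits


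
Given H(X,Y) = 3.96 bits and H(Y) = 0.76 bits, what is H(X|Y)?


H(X|Y) = H(X,Y) - H(Y) = 3.96 - 0.76 = 3.2

3.2 bits


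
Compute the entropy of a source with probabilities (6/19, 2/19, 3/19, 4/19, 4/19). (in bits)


H = -sum(p_i * log2(p_i)). Terms: -(6/19)*log2(6/19) = 0.525147; -(2/19)*log2(2/19) = 0.341887; -(3/19)*log2(3/19) = 0.420468; -(4/19)*log2(4/19) = 0.473248; -(4/19)*log2(4/19) = 0.473248. H = 0.525147 + 0.341887 + 0.420468 + 0.473248 + 0.473248 = 2.234

2.234 bits


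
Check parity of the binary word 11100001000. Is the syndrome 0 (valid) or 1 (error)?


Syndrome = XOR of all bits = 1 XOR 1 XOR 1 XOR 0 XOR 0 XOR 0 XOR 0 XOR 1 XOR 0 XOR 0 XOR 0 = 0

0


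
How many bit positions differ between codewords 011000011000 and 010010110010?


Count differing positions: . . ^ . ^ . ^ . ^ . ^ . = 5 differences

5


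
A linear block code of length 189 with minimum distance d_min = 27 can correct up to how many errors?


Correction capability = floor((d-1)/2) = floor((27-1)/2) = 13

13 errors


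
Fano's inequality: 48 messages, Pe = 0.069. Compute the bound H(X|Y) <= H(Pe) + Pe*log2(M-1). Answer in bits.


H(Pe) = -Pe*log2(Pe) - (1-Pe)*log2(1-Pe) = -0.069*log2(0.069) - 0.931*log2(0.931) = 0.266151 + 0.096030 = 0.3622. Pe*log2(M-1) = 0.069*log2(47) = 0.383267. Bound = H(Pe) + Pe*log2(M-1) = 0.266151 + 0.096030 + 0.383267 = 0.7454

0.7454 bits


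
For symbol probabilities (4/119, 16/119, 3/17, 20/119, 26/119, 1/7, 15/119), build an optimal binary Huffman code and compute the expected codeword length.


Huffman construction (repeatedly merge the two least-probable nodes; each merge adds 1 bit to every symbol beneath it): 4/119 + 15/119 = 19/119; 16/119 + 1/7 = 33/119; 19/119 + 20/119 = 39/119; 3/17 + 26/119 = 47/119; 33/119 + 39/119 = 72/119; 47/119 + 72/119 = 1. Resulting codeword lengths (in the order the probabilities were given): (4, 3, 2, 3, 2, 3, 4). L_avg = sum(p_i * l_i) = 4/119*4 + 16/119*3 + 3/17*2 + 20/119*3 + 26/119*2 + 1/7*3 + 15/119*4 = 47/17 = 2.7647

2.7647 bits


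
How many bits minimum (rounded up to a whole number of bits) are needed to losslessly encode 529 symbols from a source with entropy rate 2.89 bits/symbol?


Minimum bits >= n * H = 529 * 2.89 = 1528.81, rounded up to a whole number of bits = 1529

1529 bits


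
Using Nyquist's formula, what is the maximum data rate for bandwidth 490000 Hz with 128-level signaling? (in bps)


Rate = 2 * B * log2(M) = 2 * 490000 * 7.0 = 6860000.0

6860000.0 bps


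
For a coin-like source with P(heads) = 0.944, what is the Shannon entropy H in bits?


H = -p*log2(p) - (1-p)*log2(1-p). -0.944*log2(0.944) = 0.078485; -0.056*log2(0.056) = 0.232872. H = 0.078485 + 0.232872 = 0.3114

0.3114 bits


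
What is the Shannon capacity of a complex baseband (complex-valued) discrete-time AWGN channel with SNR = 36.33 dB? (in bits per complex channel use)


SNR_linear = 10^(36.33/10) = 4295.3643; C = log2(1 + SNR_linear) = log2(1 + 4295.3643) = 12.0689

12.0689 bits/channel use


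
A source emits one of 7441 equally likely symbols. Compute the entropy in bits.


H = log2(n) = log2(7441) = 12.8613

12.8613 bits


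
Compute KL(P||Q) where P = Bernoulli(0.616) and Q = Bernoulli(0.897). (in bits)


KL = p*log2(p/q) + (1-p)*log2((1-p)/(1-q)) = 0.616*log2(0.616/0.897) + 0.384*log2(0.384/0.103) = 0.395

0.395 bits


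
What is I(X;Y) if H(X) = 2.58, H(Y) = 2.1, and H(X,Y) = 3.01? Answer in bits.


I(X;Y) = H(X) + H(Y) - H(X,Y) = 2.58 + 2.1 - 3.01 = 1.67

1.67 bits


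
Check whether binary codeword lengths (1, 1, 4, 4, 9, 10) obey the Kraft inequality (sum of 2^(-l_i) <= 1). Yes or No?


Kraft sum = sum(2^(-l_i)) = 1.1279, need <= 1. Result: violated (a binary prefix-free code with these lengths cannot exist)

No


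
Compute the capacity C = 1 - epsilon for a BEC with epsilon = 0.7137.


C = 1 - epsilon = 1 - 0.7137 = 0.2863

0.2863 bits


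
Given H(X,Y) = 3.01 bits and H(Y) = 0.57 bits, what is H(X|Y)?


H(X|Y) = H(X,Y) - H(Y) = 3.01 - 0.57 = 2.44

2.44 bits


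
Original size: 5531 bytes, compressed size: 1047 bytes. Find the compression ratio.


Ratio = original / compressed = 5531 / 1047 = 5.2827

5.2827


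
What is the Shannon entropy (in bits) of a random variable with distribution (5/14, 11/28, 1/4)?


H = -sum(p_i * log2(p_i)). Terms: -(5/14)*log2(5/14) = 0.530510; -(11/28)*log2(11/28) = 0.529541; -(1/4)*log2(1/4) = 0.500000. H = 0.530510 + 0.529541 + 0.500000 = 1.5601

1.5601 bits


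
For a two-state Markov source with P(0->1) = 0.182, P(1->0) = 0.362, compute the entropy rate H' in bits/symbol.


Stationary distribution: pi_0 = p10/(p01+p10) = 0.6654, pi_1 = 0.3346. Entropy rate H' = pi_0*H(p01) + pi_1*H(p10) = 0.6654*0.6844 + 0.3346*0.9443 = 0.7714

0.7714 bits/symbol


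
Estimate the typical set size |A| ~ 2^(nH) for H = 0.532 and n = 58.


log2|A_typical| = nH = 58 * 0.532 = 30.856, so |A_typical| ~ 2^30.856 = 1.943e+09

1.943e+09


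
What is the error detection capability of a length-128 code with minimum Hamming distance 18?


Detection capability = d_min - 1 = 18 - 1 = 17

17 errors


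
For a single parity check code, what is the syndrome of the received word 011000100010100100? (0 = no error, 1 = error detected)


Syndrome = XOR of all bits = 0 XOR 1 XOR 1 XOR 0 XOR 0 XOR 0 XOR 1 XOR 0 XOR 0 XOR 0 XOR 1 XOR 0 XOR 1 XOR 0 XOR 0 XOR 1 XOR 0 XOR 0 = 0

0


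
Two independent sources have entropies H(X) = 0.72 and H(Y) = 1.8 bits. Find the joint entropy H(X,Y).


For independent variables, H(X,Y) = H(X) + H(Y) = 0.72 + 1.8 = 2.52

2.52 bits


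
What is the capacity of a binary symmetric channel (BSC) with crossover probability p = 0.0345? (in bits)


H(p) = -p*log2(p) - (1-p)*log2(1-p) = -0.0345*log2(0.0345) - 0.9655*log2(0.9655) = 0.167575 + 0.048904 = 0.2165. C = 1 - H(p) = 1 - 0.2165 = 0.7835

0.7835 bits


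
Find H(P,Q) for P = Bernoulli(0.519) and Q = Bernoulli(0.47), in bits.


H(P,Q) = -p*log2(q) - (1-p)*log2(1-q). -0.519*log2(0.47) = 0.565330; -0.481*log2(0.53) = 0.440565. H(P,Q) = 0.565330 + 0.440565 = 1.0059

1.0059 bits


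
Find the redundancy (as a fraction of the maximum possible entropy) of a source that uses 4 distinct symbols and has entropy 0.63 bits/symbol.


H_max = log2(K) = log2(4) = 2.0 bits/symbol. Redundancy = 1 - H/H_max = 1 - 0.63/2.0 = 1 - 0.315 = 0.685

0.685


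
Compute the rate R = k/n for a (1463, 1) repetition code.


Rate = k/n = 1/1463

1/1463


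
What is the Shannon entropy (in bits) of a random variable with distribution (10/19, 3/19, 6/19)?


H = -sum(p_i * log2(p_i)). Terms: -(10/19)*log2(10/19) = 0.487368; -(3/19)*log2(3/19) = 0.420468; -(6/19)*log2(6/19) = 0.525147. H = 0.487368 + 0.420468 + 0.525147 = 1.433

1.433 bits


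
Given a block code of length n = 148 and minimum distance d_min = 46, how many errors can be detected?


Detection capability = d_min - 1 = 46 - 1 = 45

45 errors


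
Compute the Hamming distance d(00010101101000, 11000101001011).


Count differing positions: ^ ^ . ^ . . . . ^ . . . ^ ^ = 6 differences

6


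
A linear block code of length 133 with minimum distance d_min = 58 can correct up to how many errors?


Correction capability = floor((d-1)/2) = floor((58-1)/2) = 28

28 errors


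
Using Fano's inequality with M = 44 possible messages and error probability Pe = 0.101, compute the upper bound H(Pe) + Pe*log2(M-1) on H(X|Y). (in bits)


H(Pe) = -Pe*log2(Pe) - (1-Pe)*log2(1-Pe) = -0.101*log2(0.101) - 0.899*log2(0.899) = 0.334065 + 0.138093 = 0.4722. Pe*log2(M-1) = 0.101*log2(43) = 0.548053. Bound = H(Pe) + Pe*log2(M-1) = 0.334065 + 0.138093 + 0.548053 = 1.0202

1.0202 bits


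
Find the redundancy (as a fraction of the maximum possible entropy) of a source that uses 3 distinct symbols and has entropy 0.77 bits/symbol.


H_max = log2(K) = log2(3) = 1.585 bits/symbol. Redundancy = 1 - H/H_max = 1 - 0.77/1.585 = 1 - 0.4858 = 0.5142

0.5142


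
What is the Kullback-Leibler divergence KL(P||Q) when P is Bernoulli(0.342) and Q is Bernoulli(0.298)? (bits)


KL = p*log2(p/q) + (1-p)*log2((1-p)/(1-q)) = 0.342*log2(0.342/0.298) + 0.658*log2(0.658/0.702) = 0.0065

0.0065 bits


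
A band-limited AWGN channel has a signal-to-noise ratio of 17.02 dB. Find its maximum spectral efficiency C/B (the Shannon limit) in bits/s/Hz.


SNR_linear = 10^(17.02/10) = 50.3501; C/B = log2(1 + SNR_linear) = log2(1 + 50.3501) = 5.6823

5.6823 bits/s/Hz


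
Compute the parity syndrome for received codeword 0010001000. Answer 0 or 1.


Syndrome = XOR of all bits = 0 XOR 0 XOR 1 XOR 0 XOR 0 XOR 0 XOR 1 XOR 0 XOR 0 XOR 0 = 0

0


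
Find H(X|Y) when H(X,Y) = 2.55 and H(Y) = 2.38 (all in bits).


H(X|Y) = H(X,Y) - H(Y) = 2.55 - 2.38 = 0.17

0.17 bits


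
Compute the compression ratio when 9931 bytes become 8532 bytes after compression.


Ratio = original / compressed = 9931 / 8532 = 1.164

1.164


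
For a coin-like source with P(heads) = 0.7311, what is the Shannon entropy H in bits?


H = -p*log2(p) - (1-p)*log2(1-p). -0.7311*log2(0.7311) = 0.330354; -0.2689*log2(0.2689) = 0.509527. H = 0.330354 + 0.509527 = 0.8399

0.8399 bits


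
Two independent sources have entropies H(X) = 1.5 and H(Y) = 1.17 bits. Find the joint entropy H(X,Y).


For independent variables, H(X,Y) = H(X) + H(Y) = 1.5 + 1.17 = 2.67

2.67 bits


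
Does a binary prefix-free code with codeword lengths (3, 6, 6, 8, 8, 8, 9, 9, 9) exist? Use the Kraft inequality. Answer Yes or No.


Kraft sum = sum(2^(-l_i)) = 0.1738, need <= 1. Result: satisfied (a binary prefix-free code with these lengths exists)

Yes


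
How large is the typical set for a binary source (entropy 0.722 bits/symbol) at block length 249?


log2|A_typical| = nH = 249 * 0.722 = 179.778, so |A_typical| ~ 2^179.778 = 1.314e+54

1.314e+54


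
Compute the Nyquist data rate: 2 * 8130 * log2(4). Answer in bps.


Rate = 2 * B * log2(M) = 2 * 8130 * 2.0 = 32520.0

32520.0 bps


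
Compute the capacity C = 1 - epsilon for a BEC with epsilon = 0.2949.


C = 1 - epsilon = 1 - 0.2949 = 0.7051

0.7051 bits


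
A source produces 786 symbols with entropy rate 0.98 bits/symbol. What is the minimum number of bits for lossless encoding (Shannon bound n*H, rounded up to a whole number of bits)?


Minimum bits >= n * H = 786 * 0.98 = 770.28, rounded up to a whole number of bits = 771

771 bits


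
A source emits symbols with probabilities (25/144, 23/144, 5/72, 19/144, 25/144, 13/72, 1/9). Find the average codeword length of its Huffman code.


Huffman construction (repeatedly merge the two least-probable nodes; each merge adds 1 bit to every symbol beneath it): 5/72 + 1/9 = 13/72; 19/144 + 23/144 = 7/24; 25/144 + 25/144 = 25/72; 13/72 + 13/72 = 13/36; 7/24 + 25/72 = 23/36; 13/36 + 23/36 = 1. Resulting codeword lengths (in the order the probabilities were given): (3, 3, 3, 3, 3, 2, 3). L_avg = sum(p_i * l_i) = 25/144*3 + 23/144*3 + 5/72*3 + 19/144*3 + 25/144*3 + 13/72*2 + 1/9*3 = 203/72 = 2.8194

2.8194 bits


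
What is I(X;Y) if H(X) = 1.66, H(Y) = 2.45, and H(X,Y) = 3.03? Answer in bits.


I(X;Y) = H(X) + H(Y) - H(X,Y) = 1.66 + 2.45 - 3.03 = 1.08

1.08 bits


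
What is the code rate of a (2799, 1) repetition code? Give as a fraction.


Rate = k/n = 1/2799

1/2799


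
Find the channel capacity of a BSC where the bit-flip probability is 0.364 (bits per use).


H(p) = -p*log2(p) - (1-p)*log2(1-p) = -0.364*log2(0.364) - 0.636*log2(0.636) = 0.530708 + 0.415245 = 0.946. C = 1 - H(p) = 1 - 0.946 = 0.054

0.054 bits


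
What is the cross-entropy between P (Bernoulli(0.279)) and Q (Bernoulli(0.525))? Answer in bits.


H(P,Q) = -p*log2(q) - (1-p)*log2(1-q). -0.279*log2(0.525) = 0.259361; -0.721*log2(0.475) = 0.774354. H(P,Q) = 0.259361 + 0.774354 = 1.0337

1.0337 bits


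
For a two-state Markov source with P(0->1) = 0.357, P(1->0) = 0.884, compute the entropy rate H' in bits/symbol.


Stationary distribution: pi_0 = p10/(p01+p10) = 0.7123, pi_1 = 0.2877. Entropy rate H' = pi_0*H(p01) + pi_1*H(p10) = 0.7123*0.9402 + 0.2877*0.5178 = 0.8186

0.8186 bits/symbol


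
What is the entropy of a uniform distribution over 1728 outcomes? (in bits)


H = log2(n) = log2(1728) = 10.7549

10.7549 bits


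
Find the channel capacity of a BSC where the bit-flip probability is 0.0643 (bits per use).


H(p) = -p*log2(p) - (1-p)*log2(1-p) = -0.0643*log2(0.0643) - 0.9357*log2(0.9357) = 0.254566 + 0.089717 = 0.3443. C = 1 - H(p) = 1 - 0.3443 = 0.6557

0.6557 bits


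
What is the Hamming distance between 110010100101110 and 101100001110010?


Count differing positions: . ^ ^ ^ ^ . ^ . ^ . ^ ^ ^ . . = 9 differences

9


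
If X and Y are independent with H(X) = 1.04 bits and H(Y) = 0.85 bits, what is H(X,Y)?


For independent variables, H(X,Y) = H(X) + H(Y) = 1.04 + 0.85 = 1.89

1.89 bits


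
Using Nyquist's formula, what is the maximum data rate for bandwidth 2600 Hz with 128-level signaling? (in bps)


Rate = 2 * B * log2(M) = 2 * 2600 * 7.0 = 36400.0

36400.0 bps


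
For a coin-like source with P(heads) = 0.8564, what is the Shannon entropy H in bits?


H = -p*log2(p) - (1-p)*log2(1-p). -0.8564*log2(0.8564) = 0.191528; -0.1436*log2(0.1436) = 0.402062. H = 0.191528 + 0.402062 = 0.5936

0.5936 bits


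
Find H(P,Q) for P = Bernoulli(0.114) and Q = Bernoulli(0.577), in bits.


H(P,Q) = -p*log2(q) - (1-p)*log2(1-q). -0.114*log2(0.577) = 0.090443; -0.886*log2(0.423) = 1.099766. H(P,Q) = 0.090443 + 1.099766 = 1.1902

1.1902 bits


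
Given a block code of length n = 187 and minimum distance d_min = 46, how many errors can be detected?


Detection capability = d_min - 1 = 46 - 1 = 45

45 errors


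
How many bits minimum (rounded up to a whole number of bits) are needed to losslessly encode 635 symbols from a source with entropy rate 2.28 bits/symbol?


Minimum bits >= n * H = 635 * 2.28 = 1447.8, rounded up to a whole number of bits = 1448

1448 bits


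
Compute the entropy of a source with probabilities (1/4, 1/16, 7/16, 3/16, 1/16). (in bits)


H = -sum(p_i * log2(p_i)). Terms: -(1/4)*log2(1/4) = 0.500000; -(1/16)*log2(1/16) = 0.250000; -(7/16)*log2(7/16) = 0.521782; -(3/16)*log2(3/16) = 0.452820; -(1/16)*log2(1/16) = 0.250000. H = 0.500000 + 0.250000 + 0.521782 + 0.452820 + 0.250000 = 1.9746

1.9746 bits


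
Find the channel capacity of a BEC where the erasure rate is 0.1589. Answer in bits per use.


C = 1 - epsilon = 1 - 0.1589 = 0.8411

0.8411 bits


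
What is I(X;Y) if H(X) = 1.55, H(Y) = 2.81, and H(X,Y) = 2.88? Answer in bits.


I(X;Y) = H(X) + H(Y) - H(X,Y) = 1.55 + 2.81 - 2.88 = 1.48

1.48 bits


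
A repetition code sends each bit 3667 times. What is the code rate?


Rate = k/n = 1/3667

1/3667


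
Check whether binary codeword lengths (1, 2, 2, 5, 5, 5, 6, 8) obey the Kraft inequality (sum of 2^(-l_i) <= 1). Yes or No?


Kraft sum = sum(2^(-l_i)) = 1.1133, need <= 1. Result: violated (a binary prefix-free code with these lengths cannot exist)

No


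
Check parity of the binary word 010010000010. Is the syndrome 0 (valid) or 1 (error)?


Syndrome = XOR of all bits = 0 XOR 1 XOR 0 XOR 0 XOR 1 XOR 0 XOR 0 XOR 0 XOR 0 XOR 0 XOR 1 XOR 0 = 1

1


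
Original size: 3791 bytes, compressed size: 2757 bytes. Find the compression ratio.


Ratio = original / compressed = 3791 / 2757 = 1.375

1.375


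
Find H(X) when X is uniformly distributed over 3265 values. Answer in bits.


H = log2(n) = log2(3265) = 11.6729

11.6729 bits


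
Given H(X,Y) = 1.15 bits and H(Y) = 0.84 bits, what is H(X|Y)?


H(X|Y) = H(X,Y) - H(Y) = 1.15 - 0.84 = 0.31

0.31 bits


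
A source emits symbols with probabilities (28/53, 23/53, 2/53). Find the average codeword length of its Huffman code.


Huffman construction (repeatedly merge the two least-probable nodes; each merge adds 1 bit to every symbol beneath it): 2/53 + 23/53 = 25/53; 25/53 + 28/53 = 1. Resulting codeword lengths (in the order the probabilities were given): (1, 2, 2). L_avg = sum(p_i * l_i) = 28/53*1 + 23/53*2 + 2/53*2 = 78/53 = 1.4717

1.4717 bits


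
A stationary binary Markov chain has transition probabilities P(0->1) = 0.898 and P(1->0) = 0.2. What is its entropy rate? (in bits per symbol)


Stationary distribution: pi_0 = p10/(p01+p10) = 0.1821, pi_1 = 0.8179. Entropy rate H' = pi_0*H(p01) + pi_1*H(p10) = 0.1821*0.4753 + 0.8179*0.7219 = 0.677

0.677 bits/symbol


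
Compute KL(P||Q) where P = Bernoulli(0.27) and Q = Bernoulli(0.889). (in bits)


KL = p*log2(p/q) + (1-p)*log2((1-p)/(1-q)) = 0.27*log2(0.27/0.889) + 0.73*log2(0.73/0.111) = 1.5195

1.5195 bits


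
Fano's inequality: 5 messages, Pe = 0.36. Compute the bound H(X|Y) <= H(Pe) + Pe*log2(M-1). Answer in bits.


H(Pe) = -Pe*log2(Pe) - (1-Pe)*log2(1-Pe) = -0.36*log2(0.36) - 0.64*log2(0.64) = 0.530615 + 0.412068 = 0.9427. Pe*log2(M-1) = 0.36*log2(4) = 0.720000. Bound = H(Pe) + Pe*log2(M-1) = 0.530615 + 0.412068 + 0.720000 = 1.6627

1.6627 bits


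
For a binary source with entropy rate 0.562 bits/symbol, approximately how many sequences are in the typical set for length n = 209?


log2|A_typical| = nH = 209 * 0.562 = 117.458, so |A_typical| ~ 2^117.458 = 2.282e+35

2.282e+35


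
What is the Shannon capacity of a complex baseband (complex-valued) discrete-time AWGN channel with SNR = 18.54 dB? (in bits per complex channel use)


SNR_linear = 10^(18.54/10) = 71.4496; C = log2(1 + SNR_linear) = log2(1 + 71.4496) = 6.1789

6.1789 bits/channel use


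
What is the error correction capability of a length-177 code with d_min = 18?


Correction capability = floor((d-1)/2) = floor((18-1)/2) = 8

8 errors


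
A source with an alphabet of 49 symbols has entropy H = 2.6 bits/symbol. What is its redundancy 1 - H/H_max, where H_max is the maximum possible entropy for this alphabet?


H_max = log2(K) = log2(49) = 5.6147 bits/symbol. Redundancy = 1 - H/H_max = 1 - 2.6/5.6147 = 1 - 0.4631 = 0.5369

0.5369


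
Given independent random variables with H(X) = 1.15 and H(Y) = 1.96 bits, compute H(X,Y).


For independent variables, H(X,Y) = H(X) + H(Y) = 1.15 + 1.96 = 3.11

3.11 bits


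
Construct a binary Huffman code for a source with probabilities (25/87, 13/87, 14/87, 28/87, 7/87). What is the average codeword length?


Huffman construction (repeatedly merge the two least-probable nodes; each merge adds 1 bit to every symbol beneath it): 7/87 + 13/87 = 20/87; 14/87 + 20/87 = 34/87; 25/87 + 28/87 = 53/87; 34/87 + 53/87 = 1. Resulting codeword lengths (in the order the probabilities were given): (2, 3, 2, 2, 3). L_avg = sum(p_i * l_i) = 25/87*2 + 13/87*3 + 14/87*2 + 28/87*2 + 7/87*3 = 194/87 = 2.2299

2.2299 bits


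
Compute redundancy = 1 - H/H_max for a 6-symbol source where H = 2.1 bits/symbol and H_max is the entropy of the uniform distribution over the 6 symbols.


H_max = log2(K) = log2(6) = 2.585 bits/symbol. Redundancy = 1 - H/H_max = 1 - 2.1/2.585 = 1 - 0.8124 = 0.1876

0.1876


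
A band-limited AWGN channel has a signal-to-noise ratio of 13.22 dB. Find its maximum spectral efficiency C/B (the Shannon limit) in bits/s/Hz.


SNR_linear = 10^(13.22/10) = 20.9894; C/B = log2(1 + SNR_linear) = log2(1 + 20.9894) = 4.4587

4.4587 bits/s/Hz


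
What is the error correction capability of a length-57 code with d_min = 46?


Correction capability = floor((d-1)/2) = floor((46-1)/2) = 22

22 errors


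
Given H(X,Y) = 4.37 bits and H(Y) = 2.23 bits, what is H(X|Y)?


H(X|Y) = H(X,Y) - H(Y) = 4.37 - 2.23 = 2.14

2.14 bits


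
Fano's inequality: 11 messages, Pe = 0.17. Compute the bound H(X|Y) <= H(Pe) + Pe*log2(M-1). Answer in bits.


H(Pe) = -Pe*log2(Pe) - (1-Pe)*log2(1-Pe) = -0.17*log2(0.17) - 0.83*log2(0.83) = 0.434587 + 0.223118 = 0.6577. Pe*log2(M-1) = 0.17*log2(10) = 0.564728. Bound = H(Pe) + Pe*log2(M-1) = 0.434587 + 0.223118 + 0.564728 = 1.2224

1.2224 bits


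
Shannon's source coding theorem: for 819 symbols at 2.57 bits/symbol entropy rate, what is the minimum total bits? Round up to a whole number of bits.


Minimum bits >= n * H = 819 * 2.57 = 2104.83, rounded up to a whole number of bits = 2105

2105 bits


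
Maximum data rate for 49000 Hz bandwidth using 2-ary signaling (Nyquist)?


Rate = 2 * B * log2(M) = 2 * 49000 * 1.0 = 98000.0

98000.0 bps


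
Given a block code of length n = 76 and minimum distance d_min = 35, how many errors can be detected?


Detection capability = d_min - 1 = 35 - 1 = 34

34 errors


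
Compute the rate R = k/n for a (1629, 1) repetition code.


Rate = k/n = 1/1629

1/1629


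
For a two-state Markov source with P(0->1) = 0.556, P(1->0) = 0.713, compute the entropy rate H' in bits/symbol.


Stationary distribution: pi_0 = p10/(p01+p10) = 0.5619, pi_1 = 0.4381. Entropy rate H' = pi_0*H(p01) + pi_1*H(p10) = 0.5619*0.9909 + 0.4381*0.8648 = 0.9357

0.9357 bits/symbol


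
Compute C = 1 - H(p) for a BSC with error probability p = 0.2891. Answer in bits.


H(p) = -p*log2(p) - (1-p)*log2(1-p) = -0.2891*log2(0.2891) - 0.7109*log2(0.7109) = 0.517593 + 0.349963 = 0.8676. C = 1 - H(p) = 1 - 0.8676 = 0.1324

0.1324 bits


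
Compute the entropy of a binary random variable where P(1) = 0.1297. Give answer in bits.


H = -p*log2(p) - (1-p)*log2(1-p). -0.1297*log2(0.1297) = 0.382193; -0.8703*log2(0.8703) = 0.174421. H = 0.382193 + 0.174421 = 0.5566

0.5566 bits


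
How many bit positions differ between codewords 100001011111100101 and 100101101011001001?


Count differing positions: . . . ^ . . ^ ^ . ^ . . ^ . ^ ^ . . = 7 differences

7
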